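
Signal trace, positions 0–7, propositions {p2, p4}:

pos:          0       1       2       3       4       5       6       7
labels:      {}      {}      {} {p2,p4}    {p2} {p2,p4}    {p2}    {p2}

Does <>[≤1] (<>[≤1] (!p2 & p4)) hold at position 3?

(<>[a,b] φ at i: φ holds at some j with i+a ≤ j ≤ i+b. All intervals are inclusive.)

Check <>[≤1] (!p2 & p4) at each j in [3,4]:
  j=3: fails (none in [3,4])
  j=4: fails (none in [4,5])
No position in the window satisfies it → formula fails.

False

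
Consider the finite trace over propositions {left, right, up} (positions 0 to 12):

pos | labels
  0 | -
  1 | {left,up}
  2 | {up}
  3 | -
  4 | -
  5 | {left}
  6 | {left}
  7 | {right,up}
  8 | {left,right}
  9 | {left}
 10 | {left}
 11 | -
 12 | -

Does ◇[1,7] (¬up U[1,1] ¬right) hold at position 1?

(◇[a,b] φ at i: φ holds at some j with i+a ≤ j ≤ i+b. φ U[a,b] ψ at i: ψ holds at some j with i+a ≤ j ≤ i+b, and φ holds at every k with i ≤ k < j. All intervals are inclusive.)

Check (¬up U[1,1] ¬right) at each j in [2,8]:
  j=2: fails
  j=3: holds
  j=4: holds
  j=5: holds
  j=6: fails
  j=7: fails
  j=8: holds
Found at j=3 → formula holds.

True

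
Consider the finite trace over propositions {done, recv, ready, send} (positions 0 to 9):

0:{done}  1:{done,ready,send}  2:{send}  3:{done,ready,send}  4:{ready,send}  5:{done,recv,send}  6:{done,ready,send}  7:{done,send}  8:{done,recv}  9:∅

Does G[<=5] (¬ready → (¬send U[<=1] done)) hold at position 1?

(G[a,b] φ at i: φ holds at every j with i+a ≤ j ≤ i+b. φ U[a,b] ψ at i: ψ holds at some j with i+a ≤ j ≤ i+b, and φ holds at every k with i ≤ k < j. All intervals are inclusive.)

Does not hold

Check (¬ready → (¬send U[<=1] done)) at every j in [1,6]:
  j=1: antecedent false → ✓
  j=2: antecedent true; consequent fails → ✗
  j=3: antecedent false → ✓
  j=4: antecedent false → ✓
  j=5: antecedent true; consequent holds → ✓
  j=6: antecedent false → ✓
Fails at j=2 → formula fails.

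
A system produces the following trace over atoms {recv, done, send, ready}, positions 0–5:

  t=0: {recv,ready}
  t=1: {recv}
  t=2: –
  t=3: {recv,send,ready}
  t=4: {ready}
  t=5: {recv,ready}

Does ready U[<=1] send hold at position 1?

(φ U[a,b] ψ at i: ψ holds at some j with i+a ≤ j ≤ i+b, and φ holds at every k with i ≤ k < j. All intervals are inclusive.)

Does not hold

Need some j in [1,2] with send, and ready at every k in [1,j-1].
  j=1: send false.
  j=2: send false.
No j in the window works → until fails.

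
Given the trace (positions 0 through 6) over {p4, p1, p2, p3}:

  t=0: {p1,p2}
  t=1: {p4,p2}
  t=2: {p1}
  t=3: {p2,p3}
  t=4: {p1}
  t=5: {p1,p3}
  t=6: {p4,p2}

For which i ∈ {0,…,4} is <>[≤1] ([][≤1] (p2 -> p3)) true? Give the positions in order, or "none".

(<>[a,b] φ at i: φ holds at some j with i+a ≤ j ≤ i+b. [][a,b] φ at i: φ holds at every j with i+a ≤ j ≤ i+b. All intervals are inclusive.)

Evaluate at each i in [0,4]:
  i=0: ✗ (none in [0,1])
  i=1: ✓ (witness j=2)
  i=2: ✓ (witness j=2)
  i=3: ✓ (witness j=3)
  i=4: ✓ (witness j=4)

1, 2, 3, 4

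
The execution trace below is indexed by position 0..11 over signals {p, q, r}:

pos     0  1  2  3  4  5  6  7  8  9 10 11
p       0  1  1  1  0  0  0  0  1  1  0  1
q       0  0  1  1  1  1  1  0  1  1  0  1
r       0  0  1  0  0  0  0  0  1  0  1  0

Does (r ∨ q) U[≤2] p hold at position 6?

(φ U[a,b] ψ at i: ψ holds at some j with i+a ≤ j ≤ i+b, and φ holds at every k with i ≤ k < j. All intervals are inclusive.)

No

Need some j in [6,8] with p, and (r ∨ q) at every k in [6,j-1].
  j=6: p false.
  j=7: p false.
  j=8: p holds, but (r ∨ q) fails at k=7 → not this j.
No j in the window works → until fails.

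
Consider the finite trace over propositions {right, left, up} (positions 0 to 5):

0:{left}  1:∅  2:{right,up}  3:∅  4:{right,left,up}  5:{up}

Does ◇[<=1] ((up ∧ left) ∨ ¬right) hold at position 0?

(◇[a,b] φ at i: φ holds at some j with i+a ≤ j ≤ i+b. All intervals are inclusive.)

Check ((up ∧ left) ∨ ¬right) at each j in [0,1]:
  j=0: true
  j=1: true
Found at j=0 → formula holds.

True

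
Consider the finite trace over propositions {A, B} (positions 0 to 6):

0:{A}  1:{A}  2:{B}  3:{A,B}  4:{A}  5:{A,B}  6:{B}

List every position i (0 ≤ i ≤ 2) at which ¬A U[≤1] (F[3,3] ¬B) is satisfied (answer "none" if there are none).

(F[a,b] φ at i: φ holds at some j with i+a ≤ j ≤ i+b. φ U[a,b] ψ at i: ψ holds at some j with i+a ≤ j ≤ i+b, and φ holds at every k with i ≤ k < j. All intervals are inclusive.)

Evaluate at each i in [0,2]:
  i=0: ✗ (lhs fails at k=0 before rhs at j=1)
  i=1: ✓ (rhs at j=1)
  i=2: ✗ (no rhs in [2,3])

1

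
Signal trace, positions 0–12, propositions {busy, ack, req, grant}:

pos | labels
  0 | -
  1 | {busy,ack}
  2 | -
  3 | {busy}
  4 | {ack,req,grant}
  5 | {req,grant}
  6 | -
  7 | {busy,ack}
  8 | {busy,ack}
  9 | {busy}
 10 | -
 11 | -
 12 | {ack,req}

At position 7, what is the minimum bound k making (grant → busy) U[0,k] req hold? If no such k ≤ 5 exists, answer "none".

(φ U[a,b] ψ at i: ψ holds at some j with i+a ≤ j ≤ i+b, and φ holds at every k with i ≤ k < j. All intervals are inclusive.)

5

Need earliest j ≥ 7 with req, and (grant → busy) at every k in [7,j-1].
  j=7: rhs fails.
  j=8: rhs fails.
  j=9: rhs fails.
  j=10: rhs fails.
  j=11: rhs fails.
  j=12: rhs holds; lhs holds on [7,11]. k = 5.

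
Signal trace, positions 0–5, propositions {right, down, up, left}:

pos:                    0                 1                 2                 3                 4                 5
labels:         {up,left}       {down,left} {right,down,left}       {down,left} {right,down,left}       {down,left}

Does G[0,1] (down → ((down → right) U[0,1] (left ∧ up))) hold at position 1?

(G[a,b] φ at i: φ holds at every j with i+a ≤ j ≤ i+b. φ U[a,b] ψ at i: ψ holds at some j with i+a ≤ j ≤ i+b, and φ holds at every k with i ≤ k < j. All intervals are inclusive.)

Does not hold

Check (down → ((down → right) U[0,1] (left ∧ up))) at every j in [1,2]:
  j=1: antecedent true; consequent fails → ✗
  j=2: antecedent true; consequent fails → ✗
Fails at j=1 → formula fails.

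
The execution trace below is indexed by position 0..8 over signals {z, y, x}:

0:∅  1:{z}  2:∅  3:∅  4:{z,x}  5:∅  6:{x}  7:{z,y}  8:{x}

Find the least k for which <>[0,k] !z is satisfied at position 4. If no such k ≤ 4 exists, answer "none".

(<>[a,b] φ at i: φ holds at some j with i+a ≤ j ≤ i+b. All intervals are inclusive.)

Scan j = 4,5,… for !z:
  j=4: fails
  j=5: holds
First hit at j=5, so smallest k = 5-4 = 1.

1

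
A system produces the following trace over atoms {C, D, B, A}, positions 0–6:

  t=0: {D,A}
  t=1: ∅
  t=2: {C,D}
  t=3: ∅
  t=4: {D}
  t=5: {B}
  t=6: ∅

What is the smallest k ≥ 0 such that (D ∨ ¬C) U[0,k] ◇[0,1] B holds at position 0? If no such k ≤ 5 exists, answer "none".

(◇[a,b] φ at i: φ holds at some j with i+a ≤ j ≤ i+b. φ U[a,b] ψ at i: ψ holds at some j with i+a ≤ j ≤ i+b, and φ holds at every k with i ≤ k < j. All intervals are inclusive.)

Need earliest j ≥ 0 with ◇[0,1] B, and (D ∨ ¬C) at every k in [0,j-1].
  j=0: rhs fails.
  j=1: rhs fails.
  j=2: rhs fails.
  j=3: rhs fails.
  j=4: rhs holds; lhs holds on [0,3]. k = 4.

4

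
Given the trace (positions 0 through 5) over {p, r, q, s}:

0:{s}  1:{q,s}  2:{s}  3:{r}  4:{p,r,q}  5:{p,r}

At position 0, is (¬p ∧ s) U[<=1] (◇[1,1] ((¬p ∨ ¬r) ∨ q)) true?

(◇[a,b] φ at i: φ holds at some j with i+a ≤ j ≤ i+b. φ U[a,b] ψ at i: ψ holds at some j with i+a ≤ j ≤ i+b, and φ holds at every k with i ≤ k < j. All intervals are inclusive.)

Need some j in [0,1] with ◇[1,1] ((¬p ∨ ¬r) ∨ q), and (¬p ∧ s) at every k in [0,j-1].
  j=0: ◇[1,1] ((¬p ∨ ¬r) ∨ q) holds; no prefix to check → satisfied.

True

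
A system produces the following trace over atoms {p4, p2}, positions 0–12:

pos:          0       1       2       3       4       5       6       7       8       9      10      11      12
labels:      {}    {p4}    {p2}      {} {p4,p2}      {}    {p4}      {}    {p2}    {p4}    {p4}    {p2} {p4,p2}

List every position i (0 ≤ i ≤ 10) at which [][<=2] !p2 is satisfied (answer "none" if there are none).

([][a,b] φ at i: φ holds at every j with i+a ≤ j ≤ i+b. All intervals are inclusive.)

5

Evaluate at each i in [0,10]:
  i=0: ✗ (fails at j=2)
  i=1: ✗ (fails at j=2)
  i=2: ✗ (fails at j=2)
  i=3: ✗ (fails at j=4)
  i=4: ✗ (fails at j=4)
  i=5: ✓ (all of [5,7])
  i=6: ✗ (fails at j=8)
  i=7: ✗ (fails at j=8)
  i=8: ✗ (fails at j=8)
  i=9: ✗ (fails at j=11)
  i=10: ✗ (fails at j=11)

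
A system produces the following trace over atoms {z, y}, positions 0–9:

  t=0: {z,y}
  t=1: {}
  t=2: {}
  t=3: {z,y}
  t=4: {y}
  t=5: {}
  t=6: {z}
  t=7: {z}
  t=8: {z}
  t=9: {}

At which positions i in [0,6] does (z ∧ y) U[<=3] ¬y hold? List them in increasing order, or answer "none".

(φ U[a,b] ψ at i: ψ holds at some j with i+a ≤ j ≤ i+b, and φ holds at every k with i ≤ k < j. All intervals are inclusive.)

Evaluate at each i in [0,6]:
  i=0: ✓ (rhs at j=1; lhs holds on [0,0])
  i=1: ✓ (rhs at j=1)
  i=2: ✓ (rhs at j=2)
  i=3: ✗ (lhs fails at k=4 before rhs at j=5)
  i=4: ✗ (lhs fails at k=4 before rhs at j=5)
  i=5: ✓ (rhs at j=5)
  i=6: ✓ (rhs at j=6)

0, 1, 2, 5, 6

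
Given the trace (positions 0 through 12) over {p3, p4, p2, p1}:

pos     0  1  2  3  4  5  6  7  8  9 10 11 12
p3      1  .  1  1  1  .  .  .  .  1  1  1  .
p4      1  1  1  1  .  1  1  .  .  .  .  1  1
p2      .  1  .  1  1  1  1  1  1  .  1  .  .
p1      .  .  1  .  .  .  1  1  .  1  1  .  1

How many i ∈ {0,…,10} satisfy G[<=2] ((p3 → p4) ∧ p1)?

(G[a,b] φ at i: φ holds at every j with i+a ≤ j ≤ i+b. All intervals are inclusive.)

0

Evaluate at each i in [0,10]:
  i=0: ✗ (fails at j=0)
  i=1: ✗ (fails at j=1)
  i=2: ✗ (fails at j=3)
  i=3: ✗ (fails at j=3)
  i=4: ✗ (fails at j=4)
  i=5: ✗ (fails at j=5)
  i=6: ✗ (fails at j=8)
  i=7: ✗ (fails at j=8)
  i=8: ✗ (fails at j=8)
  i=9: ✗ (fails at j=9)
  i=10: ✗ (fails at j=10)
Positions where it holds: {} → 0.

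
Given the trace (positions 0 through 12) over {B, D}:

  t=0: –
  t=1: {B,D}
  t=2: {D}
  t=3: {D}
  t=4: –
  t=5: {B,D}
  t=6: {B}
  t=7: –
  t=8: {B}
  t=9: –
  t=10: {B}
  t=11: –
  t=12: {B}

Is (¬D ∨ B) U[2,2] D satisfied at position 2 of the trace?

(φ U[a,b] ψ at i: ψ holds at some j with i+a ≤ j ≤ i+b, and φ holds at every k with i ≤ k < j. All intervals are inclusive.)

Need some j in [4,4] with D, and (¬D ∨ B) at every k in [2,j-1].
  j=4: D false.
No j in the window works → until fails.

No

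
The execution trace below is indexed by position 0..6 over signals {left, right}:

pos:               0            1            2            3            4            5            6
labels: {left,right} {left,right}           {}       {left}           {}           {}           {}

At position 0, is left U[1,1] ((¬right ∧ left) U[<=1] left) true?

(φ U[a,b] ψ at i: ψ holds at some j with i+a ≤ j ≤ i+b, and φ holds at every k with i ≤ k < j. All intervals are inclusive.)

True

Need some j in [1,1] with ((¬right ∧ left) U[<=1] left), and left at every k in [0,j-1].
  j=1: ((¬right ∧ left) U[<=1] left) holds; left holds at every k in [0,0] → satisfied.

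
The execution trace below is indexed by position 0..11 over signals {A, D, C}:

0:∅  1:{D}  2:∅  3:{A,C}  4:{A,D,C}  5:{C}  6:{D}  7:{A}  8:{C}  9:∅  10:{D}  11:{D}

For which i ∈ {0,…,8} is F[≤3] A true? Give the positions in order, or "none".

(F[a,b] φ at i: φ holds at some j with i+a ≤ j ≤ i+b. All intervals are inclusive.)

0, 1, 2, 3, 4, 5, 6, 7

Evaluate at each i in [0,8]:
  i=0: ✓ (witness j=3)
  i=1: ✓ (witness j=3)
  i=2: ✓ (witness j=3)
  i=3: ✓ (witness j=3)
  i=4: ✓ (witness j=4)
  i=5: ✓ (witness j=7)
  i=6: ✓ (witness j=7)
  i=7: ✓ (witness j=7)
  i=8: ✗ (none in [8,11])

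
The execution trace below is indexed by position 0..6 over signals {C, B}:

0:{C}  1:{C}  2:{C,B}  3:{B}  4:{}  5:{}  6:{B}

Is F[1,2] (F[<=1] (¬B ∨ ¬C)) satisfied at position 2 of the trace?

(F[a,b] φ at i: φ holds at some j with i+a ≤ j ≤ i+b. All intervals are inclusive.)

Yes

Check F[<=1] (¬B ∨ ¬C) at each j in [3,4]:
  j=3: holds (witness at 3)
  j=4: holds (witness at 4)
Found at j=3 → formula holds.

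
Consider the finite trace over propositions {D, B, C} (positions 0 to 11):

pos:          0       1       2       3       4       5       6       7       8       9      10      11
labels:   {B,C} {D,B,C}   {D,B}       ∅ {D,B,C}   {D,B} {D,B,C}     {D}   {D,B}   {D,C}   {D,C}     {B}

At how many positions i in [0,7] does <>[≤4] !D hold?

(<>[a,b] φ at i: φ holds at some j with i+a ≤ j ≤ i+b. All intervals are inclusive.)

Evaluate at each i in [0,7]:
  i=0: ✓ (witness j=0)
  i=1: ✓ (witness j=3)
  i=2: ✓ (witness j=3)
  i=3: ✓ (witness j=3)
  i=4: ✗ (none in [4,8])
  i=5: ✗ (none in [5,9])
  i=6: ✗ (none in [6,10])
  i=7: ✓ (witness j=11)
Positions where it holds: {0, 1, 2, 3, 7} → 5.

5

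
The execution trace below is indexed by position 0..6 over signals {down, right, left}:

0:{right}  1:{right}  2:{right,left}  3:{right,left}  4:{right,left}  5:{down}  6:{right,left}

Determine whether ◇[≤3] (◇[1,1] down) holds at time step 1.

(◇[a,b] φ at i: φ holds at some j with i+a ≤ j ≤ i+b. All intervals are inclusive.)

Check ◇[1,1] down at each j in [1,4]:
  j=1: fails (none in [2,2])
  j=2: fails (none in [3,3])
  j=3: fails (none in [4,4])
  j=4: holds (witness at 5)
Found at j=4 → formula holds.

Yes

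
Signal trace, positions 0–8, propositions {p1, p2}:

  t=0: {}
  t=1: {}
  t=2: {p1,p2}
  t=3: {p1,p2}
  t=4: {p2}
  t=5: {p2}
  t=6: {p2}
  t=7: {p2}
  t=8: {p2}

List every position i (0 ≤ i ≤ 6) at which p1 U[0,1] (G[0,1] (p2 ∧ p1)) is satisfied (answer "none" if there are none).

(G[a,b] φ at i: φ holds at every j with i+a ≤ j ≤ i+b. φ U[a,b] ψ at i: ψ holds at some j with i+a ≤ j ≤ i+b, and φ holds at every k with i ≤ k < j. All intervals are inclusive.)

2

Evaluate at each i in [0,6]:
  i=0: ✗ (no rhs in [0,1])
  i=1: ✗ (lhs fails at k=1 before rhs at j=2)
  i=2: ✓ (rhs at j=2)
  i=3: ✗ (no rhs in [3,4])
  i=4: ✗ (no rhs in [4,5])
  i=5: ✗ (no rhs in [5,6])
  i=6: ✗ (no rhs in [6,7])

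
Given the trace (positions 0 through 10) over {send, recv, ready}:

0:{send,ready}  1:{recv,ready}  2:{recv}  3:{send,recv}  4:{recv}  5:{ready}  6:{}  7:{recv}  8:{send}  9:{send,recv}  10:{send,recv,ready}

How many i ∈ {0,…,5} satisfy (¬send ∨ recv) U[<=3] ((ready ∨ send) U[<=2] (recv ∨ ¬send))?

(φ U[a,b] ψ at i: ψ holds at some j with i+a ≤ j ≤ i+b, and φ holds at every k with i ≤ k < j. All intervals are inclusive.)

Evaluate at each i in [0,5]:
  i=0: ✓ (rhs at j=0)
  i=1: ✓ (rhs at j=1)
  i=2: ✓ (rhs at j=2)
  i=3: ✓ (rhs at j=3)
  i=4: ✓ (rhs at j=4)
  i=5: ✓ (rhs at j=5)
Positions where it holds: {0, 1, 2, 3, 4, 5} → 6.

6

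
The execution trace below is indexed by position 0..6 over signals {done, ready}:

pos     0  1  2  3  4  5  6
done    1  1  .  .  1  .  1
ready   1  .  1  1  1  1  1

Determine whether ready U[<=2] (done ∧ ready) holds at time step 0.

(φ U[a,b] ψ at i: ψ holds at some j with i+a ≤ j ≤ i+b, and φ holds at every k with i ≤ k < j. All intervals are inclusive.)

Need some j in [0,2] with (done ∧ ready), and ready at every k in [0,j-1].
  j=0: (done ∧ ready) holds; no prefix to check → satisfied.

Holds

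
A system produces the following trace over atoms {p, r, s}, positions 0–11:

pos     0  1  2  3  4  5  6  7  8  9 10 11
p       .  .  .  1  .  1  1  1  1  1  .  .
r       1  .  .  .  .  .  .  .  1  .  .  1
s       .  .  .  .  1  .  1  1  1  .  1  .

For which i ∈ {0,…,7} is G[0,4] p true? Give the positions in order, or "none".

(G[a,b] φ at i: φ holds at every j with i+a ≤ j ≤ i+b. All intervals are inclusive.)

Evaluate at each i in [0,7]:
  i=0: ✗ (fails at j=0)
  i=1: ✗ (fails at j=1)
  i=2: ✗ (fails at j=2)
  i=3: ✗ (fails at j=4)
  i=4: ✗ (fails at j=4)
  i=5: ✓ (all of [5,9])
  i=6: ✗ (fails at j=10)
  i=7: ✗ (fails at j=10)

5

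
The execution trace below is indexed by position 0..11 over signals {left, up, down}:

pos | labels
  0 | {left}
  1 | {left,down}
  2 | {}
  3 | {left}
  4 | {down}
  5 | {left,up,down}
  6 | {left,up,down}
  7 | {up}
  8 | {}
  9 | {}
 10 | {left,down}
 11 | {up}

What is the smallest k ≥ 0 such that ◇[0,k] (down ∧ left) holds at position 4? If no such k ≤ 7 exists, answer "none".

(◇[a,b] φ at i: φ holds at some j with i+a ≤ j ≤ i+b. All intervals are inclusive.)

1

Scan j = 4,5,… for (down ∧ left):
  j=4: fails
  j=5: holds
First hit at j=5, so smallest k = 5-4 = 1.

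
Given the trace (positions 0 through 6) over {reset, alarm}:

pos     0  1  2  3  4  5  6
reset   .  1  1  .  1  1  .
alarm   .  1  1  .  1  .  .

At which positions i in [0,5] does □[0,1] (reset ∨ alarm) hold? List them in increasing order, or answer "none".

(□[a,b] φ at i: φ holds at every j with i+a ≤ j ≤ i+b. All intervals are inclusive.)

1, 4

Evaluate at each i in [0,5]:
  i=0: ✗ (fails at j=0)
  i=1: ✓ (all of [1,2])
  i=2: ✗ (fails at j=3)
  i=3: ✗ (fails at j=3)
  i=4: ✓ (all of [4,5])
  i=5: ✗ (fails at j=6)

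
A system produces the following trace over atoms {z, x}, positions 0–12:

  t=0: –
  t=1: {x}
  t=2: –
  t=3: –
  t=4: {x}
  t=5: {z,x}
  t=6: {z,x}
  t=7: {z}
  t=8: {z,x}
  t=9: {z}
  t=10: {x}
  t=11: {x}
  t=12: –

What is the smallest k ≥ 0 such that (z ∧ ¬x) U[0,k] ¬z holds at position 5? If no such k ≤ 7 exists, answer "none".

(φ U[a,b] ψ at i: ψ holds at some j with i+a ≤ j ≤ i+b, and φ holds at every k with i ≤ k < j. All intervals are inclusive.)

Need earliest j ≥ 5 with ¬z, and (z ∧ ¬x) at every k in [5,j-1].
  j=5: rhs fails.
  j=6: rhs fails.
  j=7: rhs fails.
  j=8: rhs fails.
  j=9: rhs fails.
  j=10: rhs holds but lhs fails at k=5.
  j=11: rhs holds but lhs fails at k=5.
  j=12: rhs holds but lhs fails at k=5.
No witness within the range → none.

none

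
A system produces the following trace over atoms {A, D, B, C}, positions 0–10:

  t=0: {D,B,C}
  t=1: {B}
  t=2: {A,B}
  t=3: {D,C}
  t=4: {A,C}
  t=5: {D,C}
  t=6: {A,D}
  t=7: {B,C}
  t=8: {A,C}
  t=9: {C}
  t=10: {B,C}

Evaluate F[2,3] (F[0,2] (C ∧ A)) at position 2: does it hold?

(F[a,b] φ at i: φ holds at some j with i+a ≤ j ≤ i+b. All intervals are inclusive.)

True

Check F[0,2] (C ∧ A) at each j in [4,5]:
  j=4: holds (witness at 4)
  j=5: fails (none in [5,7])
Found at j=4 → formula holds.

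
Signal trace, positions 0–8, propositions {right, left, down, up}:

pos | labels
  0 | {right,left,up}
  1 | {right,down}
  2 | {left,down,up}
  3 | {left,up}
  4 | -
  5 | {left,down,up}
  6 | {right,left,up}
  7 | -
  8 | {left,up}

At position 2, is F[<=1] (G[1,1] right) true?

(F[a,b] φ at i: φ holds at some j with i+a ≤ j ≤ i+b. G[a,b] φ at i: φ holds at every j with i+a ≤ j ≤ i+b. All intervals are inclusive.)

Check G[1,1] right at each j in [2,3]:
  j=2: fails at 3
  j=3: fails at 4
No position in the window satisfies it → formula fails.

False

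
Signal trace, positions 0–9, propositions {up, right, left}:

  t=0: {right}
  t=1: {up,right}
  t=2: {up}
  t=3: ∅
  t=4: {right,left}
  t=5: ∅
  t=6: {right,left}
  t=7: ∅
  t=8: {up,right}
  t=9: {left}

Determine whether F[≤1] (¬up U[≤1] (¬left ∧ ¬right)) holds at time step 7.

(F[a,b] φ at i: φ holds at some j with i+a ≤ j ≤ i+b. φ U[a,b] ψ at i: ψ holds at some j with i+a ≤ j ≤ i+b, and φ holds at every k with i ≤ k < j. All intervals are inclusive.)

Check (¬up U[≤1] (¬left ∧ ¬right)) at each j in [7,8]:
  j=7: holds
  j=8: fails
Found at j=7 → formula holds.

Yes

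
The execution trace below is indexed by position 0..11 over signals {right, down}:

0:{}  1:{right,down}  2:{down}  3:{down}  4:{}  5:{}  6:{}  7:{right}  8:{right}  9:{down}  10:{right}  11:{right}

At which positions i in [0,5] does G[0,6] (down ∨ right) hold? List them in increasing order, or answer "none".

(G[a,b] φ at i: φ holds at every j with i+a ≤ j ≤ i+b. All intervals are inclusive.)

Evaluate at each i in [0,5]:
  i=0: ✗ (fails at j=0)
  i=1: ✗ (fails at j=4)
  i=2: ✗ (fails at j=4)
  i=3: ✗ (fails at j=4)
  i=4: ✗ (fails at j=4)
  i=5: ✗ (fails at j=5)

none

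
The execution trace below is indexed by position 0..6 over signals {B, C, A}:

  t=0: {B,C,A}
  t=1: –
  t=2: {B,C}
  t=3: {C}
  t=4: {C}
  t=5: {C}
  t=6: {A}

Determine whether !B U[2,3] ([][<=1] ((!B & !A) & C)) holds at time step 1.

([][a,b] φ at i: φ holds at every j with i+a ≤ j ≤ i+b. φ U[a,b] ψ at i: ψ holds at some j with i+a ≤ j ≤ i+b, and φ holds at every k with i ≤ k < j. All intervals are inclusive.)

No

Need some j in [3,4] with [][<=1] ((!B & !A) & C), and !B at every k in [1,j-1].
  j=3: [][<=1] ((!B & !A) & C) holds, but !B fails at k=2 → not this j.
  j=4: [][<=1] ((!B & !A) & C) holds, but !B fails at k=2 → not this j.
No j in the window works → until fails.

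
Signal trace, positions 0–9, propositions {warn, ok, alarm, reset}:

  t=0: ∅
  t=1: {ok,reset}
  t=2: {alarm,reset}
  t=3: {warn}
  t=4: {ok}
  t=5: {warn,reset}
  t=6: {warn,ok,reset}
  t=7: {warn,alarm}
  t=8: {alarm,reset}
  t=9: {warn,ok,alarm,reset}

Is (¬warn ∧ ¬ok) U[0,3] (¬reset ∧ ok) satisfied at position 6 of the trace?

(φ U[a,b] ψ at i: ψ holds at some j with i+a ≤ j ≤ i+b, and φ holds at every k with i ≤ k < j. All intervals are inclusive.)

No

Need some j in [6,9] with (¬reset ∧ ok), and (¬warn ∧ ¬ok) at every k in [6,j-1].
  j=6: (¬reset ∧ ok) false.
  j=7: (¬reset ∧ ok) false.
  j=8: (¬reset ∧ ok) false.
  j=9: (¬reset ∧ ok) false.
No j in the window works → until fails.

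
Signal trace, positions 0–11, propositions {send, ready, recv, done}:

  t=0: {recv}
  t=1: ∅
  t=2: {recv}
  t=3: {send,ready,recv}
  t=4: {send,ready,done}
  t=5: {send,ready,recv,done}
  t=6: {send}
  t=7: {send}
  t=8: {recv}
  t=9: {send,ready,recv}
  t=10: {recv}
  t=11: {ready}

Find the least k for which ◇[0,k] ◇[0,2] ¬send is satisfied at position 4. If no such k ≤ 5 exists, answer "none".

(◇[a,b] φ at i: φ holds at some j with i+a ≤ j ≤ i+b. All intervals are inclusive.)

Scan j = 4,5,… for ◇[0,2] ¬send:
  j=4: fails
  j=5: fails
  j=6: holds
First hit at j=6, so smallest k = 6-4 = 2.

2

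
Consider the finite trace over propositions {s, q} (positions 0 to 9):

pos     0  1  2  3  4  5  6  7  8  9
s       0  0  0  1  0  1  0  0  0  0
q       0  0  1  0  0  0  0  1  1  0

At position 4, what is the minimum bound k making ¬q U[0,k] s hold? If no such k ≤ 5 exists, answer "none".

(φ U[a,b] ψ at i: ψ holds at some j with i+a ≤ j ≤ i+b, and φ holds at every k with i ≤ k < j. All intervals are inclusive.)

1

Need earliest j ≥ 4 with s, and ¬q at every k in [4,j-1].
  j=4: rhs fails.
  j=5: rhs holds; lhs holds on [4,4]. k = 1.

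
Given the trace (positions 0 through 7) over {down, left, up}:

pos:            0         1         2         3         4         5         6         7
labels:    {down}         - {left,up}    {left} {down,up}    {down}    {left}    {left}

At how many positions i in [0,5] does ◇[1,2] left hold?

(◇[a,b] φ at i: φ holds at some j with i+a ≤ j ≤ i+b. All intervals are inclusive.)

5

Evaluate at each i in [0,5]:
  i=0: ✓ (witness j=2)
  i=1: ✓ (witness j=2)
  i=2: ✓ (witness j=3)
  i=3: ✗ (none in [4,5])
  i=4: ✓ (witness j=6)
  i=5: ✓ (witness j=6)
Positions where it holds: {0, 1, 2, 4, 5} → 5.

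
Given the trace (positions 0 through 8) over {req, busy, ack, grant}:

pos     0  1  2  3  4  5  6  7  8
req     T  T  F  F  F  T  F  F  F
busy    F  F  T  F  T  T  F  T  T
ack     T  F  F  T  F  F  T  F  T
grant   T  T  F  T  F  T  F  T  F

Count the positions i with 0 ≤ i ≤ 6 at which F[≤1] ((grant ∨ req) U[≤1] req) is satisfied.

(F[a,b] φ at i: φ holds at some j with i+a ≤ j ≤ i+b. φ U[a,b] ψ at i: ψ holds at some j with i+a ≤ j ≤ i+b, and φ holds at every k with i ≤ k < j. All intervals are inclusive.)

4

Evaluate at each i in [0,6]:
  i=0: ✓ (witness j=0)
  i=1: ✓ (witness j=1)
  i=2: ✗ (none in [2,3])
  i=3: ✗ (none in [3,4])
  i=4: ✓ (witness j=5)
  i=5: ✓ (witness j=5)
  i=6: ✗ (none in [6,7])
Positions where it holds: {0, 1, 4, 5} → 4.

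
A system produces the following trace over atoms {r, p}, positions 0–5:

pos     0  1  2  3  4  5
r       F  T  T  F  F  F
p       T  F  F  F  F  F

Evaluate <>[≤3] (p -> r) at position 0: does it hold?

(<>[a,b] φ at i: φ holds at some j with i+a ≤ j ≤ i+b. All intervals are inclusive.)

Check (p -> r) at each j in [0,3]:
  j=0: false
  j=1: true
  j=2: true
  j=3: true
Found at j=1 → formula holds.

Holds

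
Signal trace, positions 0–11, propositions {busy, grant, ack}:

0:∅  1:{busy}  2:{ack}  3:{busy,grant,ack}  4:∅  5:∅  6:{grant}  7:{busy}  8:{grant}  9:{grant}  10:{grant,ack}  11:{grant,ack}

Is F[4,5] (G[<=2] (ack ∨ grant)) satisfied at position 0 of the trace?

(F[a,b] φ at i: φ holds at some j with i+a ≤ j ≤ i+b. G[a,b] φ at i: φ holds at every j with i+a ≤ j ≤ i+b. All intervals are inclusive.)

False

Check G[<=2] (ack ∨ grant) at each j in [4,5]:
  j=4: fails at 4
  j=5: fails at 5
No position in the window satisfies it → formula fails.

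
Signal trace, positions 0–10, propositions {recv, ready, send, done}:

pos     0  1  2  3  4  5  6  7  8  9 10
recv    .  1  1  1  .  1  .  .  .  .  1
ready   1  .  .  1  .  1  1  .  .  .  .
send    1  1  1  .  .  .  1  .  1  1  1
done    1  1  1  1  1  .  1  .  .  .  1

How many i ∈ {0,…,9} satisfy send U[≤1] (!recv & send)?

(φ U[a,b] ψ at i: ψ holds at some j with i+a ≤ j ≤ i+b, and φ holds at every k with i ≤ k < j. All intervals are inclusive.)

Evaluate at each i in [0,9]:
  i=0: ✓ (rhs at j=0)
  i=1: ✗ (no rhs in [1,2])
  i=2: ✗ (no rhs in [2,3])
  i=3: ✗ (no rhs in [3,4])
  i=4: ✗ (no rhs in [4,5])
  i=5: ✗ (lhs fails at k=5 before rhs at j=6)
  i=6: ✓ (rhs at j=6)
  i=7: ✗ (lhs fails at k=7 before rhs at j=8)
  i=8: ✓ (rhs at j=8)
  i=9: ✓ (rhs at j=9)
Positions where it holds: {0, 6, 8, 9} → 4.

4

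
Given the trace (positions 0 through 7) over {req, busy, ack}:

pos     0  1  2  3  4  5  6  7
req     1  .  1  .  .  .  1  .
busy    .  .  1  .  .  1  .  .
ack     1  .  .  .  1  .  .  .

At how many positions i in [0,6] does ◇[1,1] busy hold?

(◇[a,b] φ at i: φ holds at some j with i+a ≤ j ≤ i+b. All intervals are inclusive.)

2

Evaluate at each i in [0,6]:
  i=0: ✗ (none in [1,1])
  i=1: ✓ (witness j=2)
  i=2: ✗ (none in [3,3])
  i=3: ✗ (none in [4,4])
  i=4: ✓ (witness j=5)
  i=5: ✗ (none in [6,6])
  i=6: ✗ (none in [7,7])
Positions where it holds: {1, 4} → 2.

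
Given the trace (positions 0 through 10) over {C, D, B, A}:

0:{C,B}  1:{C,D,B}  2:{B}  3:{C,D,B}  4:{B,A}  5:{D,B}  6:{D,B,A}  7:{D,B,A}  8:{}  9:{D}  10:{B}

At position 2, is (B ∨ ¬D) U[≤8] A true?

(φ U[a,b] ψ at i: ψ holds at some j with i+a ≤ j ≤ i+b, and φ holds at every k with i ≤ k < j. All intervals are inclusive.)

Holds

Need some j in [2,10] with A, and (B ∨ ¬D) at every k in [2,j-1].
  j=2: A false.
  j=3: A false.
  j=4: A holds; (B ∨ ¬D) holds at every k in [2,3] → satisfied.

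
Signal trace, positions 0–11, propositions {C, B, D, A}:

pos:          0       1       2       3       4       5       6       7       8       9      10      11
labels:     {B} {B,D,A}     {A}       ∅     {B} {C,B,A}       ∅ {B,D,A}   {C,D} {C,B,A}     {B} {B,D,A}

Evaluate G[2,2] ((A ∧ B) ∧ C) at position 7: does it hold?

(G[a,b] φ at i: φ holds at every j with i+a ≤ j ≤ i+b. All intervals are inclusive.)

Holds

Check ((A ∧ B) ∧ C) at every j in [9,9]:
  j=9: true
All positions satisfy it → formula holds.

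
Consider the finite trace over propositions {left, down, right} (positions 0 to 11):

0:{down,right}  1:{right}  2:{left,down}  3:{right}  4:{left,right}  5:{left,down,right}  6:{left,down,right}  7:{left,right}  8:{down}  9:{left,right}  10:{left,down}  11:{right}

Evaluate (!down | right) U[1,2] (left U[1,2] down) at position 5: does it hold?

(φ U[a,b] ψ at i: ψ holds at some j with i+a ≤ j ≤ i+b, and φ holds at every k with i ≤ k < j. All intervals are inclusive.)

Need some j in [6,7] with (left U[1,2] down), and (!down | right) at every k in [5,j-1].
  j=6: (left U[1,2] down) holds; (!down | right) holds at every k in [5,5] → satisfied.

Yes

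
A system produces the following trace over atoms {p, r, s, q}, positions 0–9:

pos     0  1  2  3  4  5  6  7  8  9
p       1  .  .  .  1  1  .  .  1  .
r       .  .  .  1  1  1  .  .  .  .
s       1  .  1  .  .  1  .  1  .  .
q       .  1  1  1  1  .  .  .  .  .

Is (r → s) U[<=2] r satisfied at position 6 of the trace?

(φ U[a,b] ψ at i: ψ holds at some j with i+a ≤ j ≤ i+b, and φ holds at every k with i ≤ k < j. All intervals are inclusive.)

Need some j in [6,8] with r, and (r → s) at every k in [6,j-1].
  j=6: r false.
  j=7: r false.
  j=8: r false.
No j in the window works → until fails.

No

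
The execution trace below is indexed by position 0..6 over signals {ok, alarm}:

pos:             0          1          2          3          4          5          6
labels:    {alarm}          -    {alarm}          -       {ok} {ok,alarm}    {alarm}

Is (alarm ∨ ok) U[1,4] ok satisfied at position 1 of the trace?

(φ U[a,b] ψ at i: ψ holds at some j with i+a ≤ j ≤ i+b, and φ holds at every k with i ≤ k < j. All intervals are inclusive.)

No

Need some j in [2,5] with ok, and (alarm ∨ ok) at every k in [1,j-1].
  j=2: ok false.
  j=3: ok false.
  j=4: ok holds, but (alarm ∨ ok) fails at k=1 → not this j.
  j=5: ok holds, but (alarm ∨ ok) fails at k=1 → not this j.
No j in the window works → until fails.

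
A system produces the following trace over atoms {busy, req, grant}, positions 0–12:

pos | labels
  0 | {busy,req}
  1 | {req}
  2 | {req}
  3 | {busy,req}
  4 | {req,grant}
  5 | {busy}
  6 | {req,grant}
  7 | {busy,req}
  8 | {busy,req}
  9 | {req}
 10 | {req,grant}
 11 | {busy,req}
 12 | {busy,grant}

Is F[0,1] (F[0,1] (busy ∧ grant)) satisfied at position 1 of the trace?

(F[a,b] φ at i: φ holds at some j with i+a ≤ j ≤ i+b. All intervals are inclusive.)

Check F[0,1] (busy ∧ grant) at each j in [1,2]:
  j=1: fails (none in [1,2])
  j=2: fails (none in [2,3])
No position in the window satisfies it → formula fails.

False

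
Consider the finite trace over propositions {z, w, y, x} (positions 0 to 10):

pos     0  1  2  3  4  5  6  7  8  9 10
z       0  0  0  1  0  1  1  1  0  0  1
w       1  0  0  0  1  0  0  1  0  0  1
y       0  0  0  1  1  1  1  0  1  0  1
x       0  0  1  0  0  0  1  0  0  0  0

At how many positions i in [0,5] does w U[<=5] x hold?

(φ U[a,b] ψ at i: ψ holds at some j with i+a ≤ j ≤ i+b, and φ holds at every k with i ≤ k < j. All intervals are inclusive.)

1

Evaluate at each i in [0,5]:
  i=0: ✗ (lhs fails at k=1 before rhs at j=2)
  i=1: ✗ (lhs fails at k=1 before rhs at j=2)
  i=2: ✓ (rhs at j=2)
  i=3: ✗ (lhs fails at k=3 before rhs at j=6)
  i=4: ✗ (lhs fails at k=5 before rhs at j=6)
  i=5: ✗ (lhs fails at k=5 before rhs at j=6)
Positions where it holds: {2} → 1.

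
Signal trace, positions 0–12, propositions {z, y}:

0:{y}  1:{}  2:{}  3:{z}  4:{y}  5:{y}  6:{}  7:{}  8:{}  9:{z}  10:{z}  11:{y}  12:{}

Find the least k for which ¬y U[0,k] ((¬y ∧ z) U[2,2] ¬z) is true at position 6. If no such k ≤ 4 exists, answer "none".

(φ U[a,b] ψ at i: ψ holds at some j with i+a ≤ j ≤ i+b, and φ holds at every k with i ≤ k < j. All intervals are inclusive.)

3

Need earliest j ≥ 6 with ((¬y ∧ z) U[2,2] ¬z), and ¬y at every k in [6,j-1].
  j=6: rhs fails.
  j=7: rhs fails.
  j=8: rhs fails.
  j=9: rhs holds; lhs holds on [6,8]. k = 3.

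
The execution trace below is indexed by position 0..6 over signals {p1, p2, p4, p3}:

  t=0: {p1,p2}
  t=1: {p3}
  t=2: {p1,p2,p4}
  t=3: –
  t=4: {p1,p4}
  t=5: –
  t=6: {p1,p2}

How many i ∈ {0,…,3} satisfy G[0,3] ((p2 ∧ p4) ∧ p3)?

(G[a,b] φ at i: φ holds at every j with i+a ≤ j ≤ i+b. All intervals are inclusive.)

0

Evaluate at each i in [0,3]:
  i=0: ✗ (fails at j=0)
  i=1: ✗ (fails at j=1)
  i=2: ✗ (fails at j=2)
  i=3: ✗ (fails at j=3)
Positions where it holds: {} → 0.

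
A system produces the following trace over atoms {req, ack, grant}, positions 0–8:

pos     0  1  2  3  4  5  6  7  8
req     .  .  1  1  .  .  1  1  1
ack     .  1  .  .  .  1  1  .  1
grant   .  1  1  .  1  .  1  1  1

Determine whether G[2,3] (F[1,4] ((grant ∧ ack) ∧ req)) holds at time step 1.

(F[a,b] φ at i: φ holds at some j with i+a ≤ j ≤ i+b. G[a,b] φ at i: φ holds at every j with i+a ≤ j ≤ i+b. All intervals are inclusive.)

Check F[1,4] ((grant ∧ ack) ∧ req) at every j in [3,4]:
  j=3: holds (witness at 6)
  j=4: holds (witness at 6)
All positions satisfy it → formula holds.

Holds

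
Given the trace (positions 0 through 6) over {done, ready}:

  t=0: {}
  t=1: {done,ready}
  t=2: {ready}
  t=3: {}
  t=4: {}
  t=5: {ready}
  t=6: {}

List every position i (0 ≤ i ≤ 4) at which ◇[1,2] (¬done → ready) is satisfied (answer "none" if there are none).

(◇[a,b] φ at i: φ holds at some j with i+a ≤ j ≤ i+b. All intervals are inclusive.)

Evaluate at each i in [0,4]:
  i=0: ✓ (witness j=1)
  i=1: ✓ (witness j=2)
  i=2: ✗ (none in [3,4])
  i=3: ✓ (witness j=5)
  i=4: ✓ (witness j=5)

0, 1, 3, 4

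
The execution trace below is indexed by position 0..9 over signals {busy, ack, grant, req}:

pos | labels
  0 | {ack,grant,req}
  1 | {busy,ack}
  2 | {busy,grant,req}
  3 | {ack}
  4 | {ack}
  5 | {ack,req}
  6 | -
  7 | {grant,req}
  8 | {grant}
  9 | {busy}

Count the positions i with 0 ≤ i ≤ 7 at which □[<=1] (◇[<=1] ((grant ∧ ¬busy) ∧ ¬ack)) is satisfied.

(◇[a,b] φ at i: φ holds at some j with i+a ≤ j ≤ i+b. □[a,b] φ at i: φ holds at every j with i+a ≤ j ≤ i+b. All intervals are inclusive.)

2

Evaluate at each i in [0,7]:
  i=0: ✗ (fails at j=0)
  i=1: ✗ (fails at j=1)
  i=2: ✗ (fails at j=2)
  i=3: ✗ (fails at j=3)
  i=4: ✗ (fails at j=4)
  i=5: ✗ (fails at j=5)
  i=6: ✓ (all of [6,7])
  i=7: ✓ (all of [7,8])
Positions where it holds: {6, 7} → 2.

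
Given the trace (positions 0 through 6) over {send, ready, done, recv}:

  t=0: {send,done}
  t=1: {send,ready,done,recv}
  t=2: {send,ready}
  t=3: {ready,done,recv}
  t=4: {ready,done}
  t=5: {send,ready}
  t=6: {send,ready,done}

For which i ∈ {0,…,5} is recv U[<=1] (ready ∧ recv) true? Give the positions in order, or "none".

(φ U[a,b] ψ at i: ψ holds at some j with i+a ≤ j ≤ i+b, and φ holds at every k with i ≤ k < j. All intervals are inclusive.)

1, 3

Evaluate at each i in [0,5]:
  i=0: ✗ (lhs fails at k=0 before rhs at j=1)
  i=1: ✓ (rhs at j=1)
  i=2: ✗ (lhs fails at k=2 before rhs at j=3)
  i=3: ✓ (rhs at j=3)
  i=4: ✗ (no rhs in [4,5])
  i=5: ✗ (no rhs in [5,6])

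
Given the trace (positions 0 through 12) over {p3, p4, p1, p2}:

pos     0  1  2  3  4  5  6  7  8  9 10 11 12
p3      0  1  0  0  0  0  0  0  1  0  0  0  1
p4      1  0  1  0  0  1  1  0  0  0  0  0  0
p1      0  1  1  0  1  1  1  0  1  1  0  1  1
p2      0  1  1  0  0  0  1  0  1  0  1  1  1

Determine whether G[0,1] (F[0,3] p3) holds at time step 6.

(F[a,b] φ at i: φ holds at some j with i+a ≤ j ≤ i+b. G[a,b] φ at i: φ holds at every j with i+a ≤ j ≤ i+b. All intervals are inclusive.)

Check F[0,3] p3 at every j in [6,7]:
  j=6: holds (witness at 8)
  j=7: holds (witness at 8)
All positions satisfy it → formula holds.

True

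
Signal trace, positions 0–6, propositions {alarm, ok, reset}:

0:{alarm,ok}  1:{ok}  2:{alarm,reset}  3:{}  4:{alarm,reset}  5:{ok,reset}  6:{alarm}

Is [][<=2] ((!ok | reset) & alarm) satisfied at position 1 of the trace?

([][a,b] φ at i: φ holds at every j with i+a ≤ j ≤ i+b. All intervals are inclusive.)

Does not hold

Check ((!ok | reset) & alarm) at every j in [1,3]:
  j=1: false
  j=2: true
  j=3: false
Fails at j=1 → formula fails.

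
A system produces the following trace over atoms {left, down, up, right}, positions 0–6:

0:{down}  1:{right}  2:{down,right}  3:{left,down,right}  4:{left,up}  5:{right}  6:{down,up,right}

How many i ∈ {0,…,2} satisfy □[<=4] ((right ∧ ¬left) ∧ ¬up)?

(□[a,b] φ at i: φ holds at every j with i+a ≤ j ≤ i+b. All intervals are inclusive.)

Evaluate at each i in [0,2]:
  i=0: ✗ (fails at j=0)
  i=1: ✗ (fails at j=3)
  i=2: ✗ (fails at j=3)
Positions where it holds: {} → 0.

0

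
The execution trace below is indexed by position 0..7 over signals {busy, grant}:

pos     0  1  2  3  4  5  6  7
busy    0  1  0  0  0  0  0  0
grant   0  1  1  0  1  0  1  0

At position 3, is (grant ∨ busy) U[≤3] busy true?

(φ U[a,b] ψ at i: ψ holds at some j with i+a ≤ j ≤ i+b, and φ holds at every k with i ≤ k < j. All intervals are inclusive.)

Need some j in [3,6] with busy, and (grant ∨ busy) at every k in [3,j-1].
  j=3: busy false.
  j=4: busy false.
  j=5: busy false.
  j=6: busy false.
No j in the window works → until fails.

Does not hold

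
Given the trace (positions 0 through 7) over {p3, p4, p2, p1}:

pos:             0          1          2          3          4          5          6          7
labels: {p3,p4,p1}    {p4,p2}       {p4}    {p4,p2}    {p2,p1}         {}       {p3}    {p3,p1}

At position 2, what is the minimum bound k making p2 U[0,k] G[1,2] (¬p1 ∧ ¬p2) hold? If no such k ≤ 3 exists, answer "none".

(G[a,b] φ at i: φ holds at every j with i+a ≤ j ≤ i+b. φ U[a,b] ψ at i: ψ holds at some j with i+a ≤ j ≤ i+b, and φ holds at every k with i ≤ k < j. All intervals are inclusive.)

Need earliest j ≥ 2 with G[1,2] (¬p1 ∧ ¬p2), and p2 at every k in [2,j-1].
  j=2: rhs fails.
  j=3: rhs fails.
  j=4: rhs holds but lhs fails at k=2.
  j=5: rhs fails.
No witness within the range → none.

none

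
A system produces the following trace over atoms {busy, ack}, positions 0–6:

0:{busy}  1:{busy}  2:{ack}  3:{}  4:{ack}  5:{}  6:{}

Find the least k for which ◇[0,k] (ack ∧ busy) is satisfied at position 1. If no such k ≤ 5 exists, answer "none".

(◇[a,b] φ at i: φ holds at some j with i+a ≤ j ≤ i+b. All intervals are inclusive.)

none

Scan j = 1,2,… for (ack ∧ busy):
  j=1: fails
  j=2: fails
  j=3: fails
  j=4: fails
  j=5: fails
  j=6: fails
No j in [1,6] satisfies it → none.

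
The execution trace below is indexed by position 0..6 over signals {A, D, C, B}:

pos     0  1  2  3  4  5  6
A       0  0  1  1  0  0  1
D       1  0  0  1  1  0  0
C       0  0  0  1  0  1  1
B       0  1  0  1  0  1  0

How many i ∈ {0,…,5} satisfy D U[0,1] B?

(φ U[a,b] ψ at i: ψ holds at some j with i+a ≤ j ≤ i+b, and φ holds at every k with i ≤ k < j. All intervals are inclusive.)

5

Evaluate at each i in [0,5]:
  i=0: ✓ (rhs at j=1; lhs holds on [0,0])
  i=1: ✓ (rhs at j=1)
  i=2: ✗ (lhs fails at k=2 before rhs at j=3)
  i=3: ✓ (rhs at j=3)
  i=4: ✓ (rhs at j=5; lhs holds on [4,4])
  i=5: ✓ (rhs at j=5)
Positions where it holds: {0, 1, 3, 4, 5} → 5.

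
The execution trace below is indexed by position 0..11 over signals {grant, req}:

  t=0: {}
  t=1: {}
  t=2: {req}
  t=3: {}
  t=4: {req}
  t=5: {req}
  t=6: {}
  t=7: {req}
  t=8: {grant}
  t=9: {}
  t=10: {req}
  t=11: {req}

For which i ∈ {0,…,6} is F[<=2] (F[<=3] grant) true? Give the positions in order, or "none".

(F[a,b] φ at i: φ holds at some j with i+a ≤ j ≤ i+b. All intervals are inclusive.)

3, 4, 5, 6

Evaluate at each i in [0,6]:
  i=0: ✗ (none in [0,2])
  i=1: ✗ (none in [1,3])
  i=2: ✗ (none in [2,4])
  i=3: ✓ (witness j=5)
  i=4: ✓ (witness j=5)
  i=5: ✓ (witness j=5)
  i=6: ✓ (witness j=6)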